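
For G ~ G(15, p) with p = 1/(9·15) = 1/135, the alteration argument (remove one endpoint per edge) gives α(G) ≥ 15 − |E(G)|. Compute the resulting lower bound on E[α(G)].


E[|E(G)|] = C(15, 2)·p = 105 · (1/135) = 7/9.
E[α(G)] ≥ n − E[|E(G)|] = 15 − 7/9 = 128/9.
Numerically: ≈ 14.2222.
(This is only a lower bound; the true E[α(G)] may be larger.)

E[α(G)] ≥ 128/9 ≈ 14.2222.


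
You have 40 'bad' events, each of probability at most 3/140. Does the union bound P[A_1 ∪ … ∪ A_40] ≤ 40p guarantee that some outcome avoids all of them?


Union bound: P[∪_{i=1}^{40} A_i] ≤ Σ_i P[A_i] ≤ 40·p = 40·(3/140) = 6/7.
Numerically: 6/7 ≈ 0.857.
Is 6/7 < 1? YES.
Since P[∪ A_i] ≤ 6/7 < 1, the complement has P[∩ A_i^c] ≥ 1 − 6/7 = 1/7 > 0, so some outcome avoids every A_i.

40·p = 6/7 ≈ 0.857; existence CERTIFIED by the union bound.


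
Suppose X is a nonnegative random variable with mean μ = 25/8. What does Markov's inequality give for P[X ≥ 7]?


μ = E[X] = 25/8, a = 7.
Markov: P[X ≥ 7] ≤ μ/a = (25/8)/7 = 25/56.
Numerically: ≈ 0.4464.
(Since a = 7 > μ = 3.1250, the bound 25/56 is < 1 and informative.)

P[X ≥ 7] ≤ 25/56 ≈ 0.4464.


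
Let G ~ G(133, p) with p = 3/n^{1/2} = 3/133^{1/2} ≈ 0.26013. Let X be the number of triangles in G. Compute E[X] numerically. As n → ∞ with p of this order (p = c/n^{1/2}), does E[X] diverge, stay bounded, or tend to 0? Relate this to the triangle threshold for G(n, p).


Number of potential triangles: C(133, 3) = 383306.
Each occurs with probability p³ ≈ (0.26013)³ ≈ 1.7602984e-02.
By linearity: E[X] = C(133, 3)·p³ ≈ 383306 · 1.7602984e-02 ≈ 6747.32952.
Since α = 1/2 < 1, p = c/n^{1/2} ≫ 1/n is above the triangle threshold p ~ 1/n. Asymptotically E[X] ~ (c³/6)·n^{3(1−α)} = (3³/6)·n^{1.5} → ∞; triangles are abundant w.h.p.

E[X] ≈ 6747.32952; in regime p = Θ(1/n^{1/2}) E[X] diverges (above the triangle threshold p ~ 1/n).


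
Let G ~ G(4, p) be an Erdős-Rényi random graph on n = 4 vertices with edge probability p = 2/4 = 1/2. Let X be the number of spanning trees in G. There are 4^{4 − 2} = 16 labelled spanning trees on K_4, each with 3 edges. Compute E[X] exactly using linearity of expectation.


K_4 has 4^{4 − 2} = 16 labelled spanning trees.
For each such spanning tree H, let X_H = 1 if all 3 edges of H are present in G. Then P[X_H = 1] = p^{3} = (1/2)^{3} = 1/8.
By linearity: E[X] = Σ_H E[X_H] = 16 · p^{3} = 16 · 1/8 = 2.
Numerically: E[X] ≈ 2.

E[X] = 16 · (1/2)^{3} = 2 ≈ 2.


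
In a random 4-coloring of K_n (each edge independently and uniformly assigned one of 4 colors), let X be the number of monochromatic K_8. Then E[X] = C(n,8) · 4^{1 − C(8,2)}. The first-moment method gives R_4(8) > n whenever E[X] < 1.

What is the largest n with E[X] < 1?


We need C(n, 8) · 4^{1 − 28} < 1, i.e. C(n, 8) < 4^{28 − 1} = 18014398509481984.
Check values of n near the boundary:
  n = 405: C(405, 8) = 16745853821188050; 16745853821188050 < 18014398509481984? YES
  n = 406: C(406, 8) = 17082453897995850; 17082453897995850 < 18014398509481984? YES
  n = 407: C(407, 8) = 17424959239309050; 17424959239309050 < 18014398509481984? YES
  n = 408: C(408, 8) = 17773458424095231; 17773458424095231 < 18014398509481984? YES
  n = 409: C(409, 8) = 18128041135797879; 18128041135797879 < 18014398509481984? NO
  n = 410: C(410, 8) = 18488798173326195; 18488798173326195 < 18014398509481984? NO
  n = 411: C(411, 8) = 18855821462126715; 18855821462126715 < 18014398509481984? NO
The largest n with C(n, 8) < 18014398509481984 is n = 408 (where E[X] = 17773458424095231/18014398509481984 ≈ 0.9866). Hence R_4(8) > 408, i.e. R_4(8) ≥ 409.

Largest n = 408; hence R_4(8) > 408.


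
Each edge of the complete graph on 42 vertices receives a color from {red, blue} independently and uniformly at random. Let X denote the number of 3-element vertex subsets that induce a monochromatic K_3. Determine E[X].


Let X = Σ_S X_S over the C(42, 3) = 11480 subsets S of size 3, where X_S = 1 if the K_3 on S is monochromatic.
For a fixed S, the K_3 on S has C(3, 2) = 3 edges. P[all 3 edges red] = (1/2)^3, and likewise for blue, so P[monochromatic] = 2·(1/2)^3 = 2^{1 − 3} = 1/4.
Summing: E[X] = C(42, 3) · 2^{1 − 3} = 11480 · 1/4 = 2870.
Numerically: E[X] ≈ 2870.00000.

E[X] = C(42,3)·2^(1−C(3,2)) = 2870 ≈ 2870.00000.


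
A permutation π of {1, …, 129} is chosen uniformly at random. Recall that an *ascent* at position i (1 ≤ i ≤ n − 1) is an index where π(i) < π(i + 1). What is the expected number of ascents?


Write X = Σ X_I over i = 1, …, 128, with X_I the indicator of one ascent.
There are 128 indicators.
For each fixed i, the pair (π(i), π(i+1)) is a uniformly random ordered pair of distinct values from {1, …, 129}; by symmetry P[π(i) < π(i+1)] = 1/2.
By linearity: E[X] = 128 · (1/2) = (129 − 1) · (1/2) = 64 ≈ 64.000.

E[X] = 64 = 64.000.


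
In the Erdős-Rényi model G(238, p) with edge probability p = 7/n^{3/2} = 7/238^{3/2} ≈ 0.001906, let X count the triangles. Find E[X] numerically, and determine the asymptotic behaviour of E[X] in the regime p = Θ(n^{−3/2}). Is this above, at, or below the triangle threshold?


Number of potential triangles: C(238, 3) = 2218636.
Each occurs with probability p³ ≈ (0.001906)³ ≈ 6.929435e-09.
By linearity: E[X] = C(238, 3)·p³ ≈ 2218636 · 6.929435e-09 ≈ 0.0154.
Since α = 3/2 > 1, p = c/n^{3/2} = o(1/n) is below the triangle threshold p ~ 1/n. Asymptotically E[X] ~ (c³/6)·n^{3(1−α)} = (7³/6)·n^{-1.5} → 0, so by Markov's inequality G has no triangles w.h.p.

E[X] ≈ 0.0154; in regime p = Θ(1/n^{3/2}) E[X] tends to 0 (below the triangle threshold p ~ 1/n).


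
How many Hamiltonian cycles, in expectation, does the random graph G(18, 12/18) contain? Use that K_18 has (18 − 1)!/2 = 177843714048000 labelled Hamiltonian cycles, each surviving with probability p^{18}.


K_18 has (18 − 1)!/2 = 177843714048000 labelled Hamiltonian cycles.
For each such Hamiltonian cycle H, let X_H = 1 if all 18 edges of H are present in G. Then P[X_H = 1] = p^{18} = (2/3)^{18} = 262144/387420489.
Summing the indicators: E[X] = Σ_H E[X_H] = 177843714048000 · p^{18} = 177843714048000 · 262144/387420489 = 63951526166528000/531441.
Numerically: E[X] ≈ 1.2e+11.

E[X] = 177843714048000 · (2/3)^{18} = 63951526166528000/531441 ≈ 1.2e+11.


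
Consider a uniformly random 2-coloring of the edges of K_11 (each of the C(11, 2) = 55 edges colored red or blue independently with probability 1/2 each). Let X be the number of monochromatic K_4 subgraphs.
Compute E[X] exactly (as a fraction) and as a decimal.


Let X = Σ_S X_S over the C(11, 4) = 330 subsets S of size 4, where X_S = 1 if the K_4 on S is monochromatic.
For a fixed S, the K_4 on S has C(4, 2) = 6 edges. P[all 6 edges red] = (1/2)^6, and likewise for blue, so P[monochromatic] = 2·(1/2)^6 = 2^{1 − 6} = 1/32.
By linearity: E[X] = C(11, 4) · 2^{1 − 6} = 330 · 1/32 = 165/16.
Numerically: E[X] ≈ 10.3125.

E[X] = C(11,4)·2^(1−C(4,2)) = 165/16 ≈ 10.3125.


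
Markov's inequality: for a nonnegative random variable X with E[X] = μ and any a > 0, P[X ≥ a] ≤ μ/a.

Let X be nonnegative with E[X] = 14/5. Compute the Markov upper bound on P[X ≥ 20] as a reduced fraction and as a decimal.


μ = E[X] = 14/5, a = 20.
Markov: P[X ≥ 20] ≤ μ/a = (14/5)/20 = 7/50.
Numerically: ≈ 0.140000.
(Since a = 20 > μ = 2.800000, the bound 7/50 is < 1 and informative.)

P[X ≥ 20] ≤ 7/50 ≈ 0.140000.


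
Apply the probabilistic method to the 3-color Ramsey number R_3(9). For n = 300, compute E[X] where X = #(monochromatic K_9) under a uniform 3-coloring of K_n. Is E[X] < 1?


E[X] = C(300, 9) · 3^{1 − 36} = 48052241692154700 · 3^{−35} = 48052241692154700/50031545098999707.
As a reduced fraction: E[X] = 16017413897384900/16677181699666569 ≈ 0.9604.
Is E[X] < 1? YES.
Since E[X] < 1, there exists a 3-coloring of K_{300} with no monochromatic K_9; hence R_3(9) > 300.

E[X] = 16017413897384900/16677181699666569 ≈ 0.9604; E[X] < 1, so R_3(9) > 300.


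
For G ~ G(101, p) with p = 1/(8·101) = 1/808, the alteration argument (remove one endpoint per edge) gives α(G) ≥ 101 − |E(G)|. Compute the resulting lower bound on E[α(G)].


E[|E(G)|] = C(101, 2)·p = 5050 · (1/808) = 25/4.
E[α(G)] ≥ n − E[|E(G)|] = 101 − 25/4 = 379/4.
Numerically: ≈ 94.7500.
(This is only a lower bound; the true E[α(G)] may be larger.)

E[α(G)] ≥ 379/4 ≈ 94.7500.


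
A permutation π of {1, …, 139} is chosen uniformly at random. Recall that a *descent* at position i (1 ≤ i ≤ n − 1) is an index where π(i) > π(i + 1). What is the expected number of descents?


Write X = Σ X_I over i = 1, …, 138, with X_I the indicator of one descent.
There are 138 indicators.
For each fixed i, the pair (π(i), π(i+1)) is a uniformly random ordered pair of distinct values from {1, …, 139}; by symmetry P[π(i) > π(i+1)] = 1/2.
By linearity: E[X] = 138 · (1/2) = (139 − 1) · (1/2) = 69 ≈ 69.00000.

E[X] = 69 = 69.00000.


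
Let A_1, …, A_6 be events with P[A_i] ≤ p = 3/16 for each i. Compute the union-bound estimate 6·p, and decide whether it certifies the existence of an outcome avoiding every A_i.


Union bound: P[∪_{i=1}^{6} A_i] ≤ Σ_i P[A_i] ≤ 6·p = 6·(3/16) = 9/8.
Numerically: 9/8 ≈ 1.125000.
Is 9/8 < 1? NO.
Since the bound 9/8 is ≥ 1, the union bound is uninformative here; it does NOT by itself certify existence.

6·p = 9/8 ≈ 1.125000; existence NOT certified by the union bound.


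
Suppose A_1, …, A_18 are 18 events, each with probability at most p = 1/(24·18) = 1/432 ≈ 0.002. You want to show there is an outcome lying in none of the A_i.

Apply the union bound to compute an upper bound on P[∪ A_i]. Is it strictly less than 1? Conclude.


Union bound: P[∪_{i=1}^{18} A_i] ≤ Σ_i P[A_i] ≤ 18·p = 18·(1/432) = 1/24.
Numerically: 1/24 ≈ 0.042.
Is 1/24 < 1? YES.
Since P[∪ A_i] ≤ 1/24 < 1, the complement has P[∩ A_i^c] ≥ 1 − 1/24 = 23/24 > 0, so some outcome avoids every A_i.

18·p = 1/24 ≈ 0.042; existence CERTIFIED by the union bound.


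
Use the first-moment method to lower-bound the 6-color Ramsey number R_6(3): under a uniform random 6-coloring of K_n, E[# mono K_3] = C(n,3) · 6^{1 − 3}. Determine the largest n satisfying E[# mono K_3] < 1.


We need C(n, 3) · 6^{1 − 3} < 1, i.e. C(n, 3) < 6^{3 − 1} = 36.
Check values of n near the boundary:
  n = 4: C(4, 3) = 4; 4 < 36? YES
  n = 5: C(5, 3) = 10; 10 < 36? YES
  n = 6: C(6, 3) = 20; 20 < 36? YES
  n = 7: C(7, 3) = 35; 35 < 36? YES
  n = 8: C(8, 3) = 56; 56 < 36? NO
  n = 9: C(9, 3) = 84; 84 < 36? NO
  n = 10: C(10, 3) = 120; 120 < 36? NO
The largest n with C(n, 3) < 36 is n = 7 (where E[X] = 35/36 ≈ 0.972222). Hence R_6(3) > 7, i.e. R_6(3) ≥ 8.

Largest n = 7; hence R_6(3) > 7.


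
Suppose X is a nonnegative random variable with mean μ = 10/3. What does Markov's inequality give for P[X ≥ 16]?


μ = E[X] = 10/3, a = 16.
Markov: P[X ≥ 16] ≤ μ/a = (10/3)/16 = 5/24.
Numerically: ≈ 0.20833.
(Since a = 16 > μ = 3.33333, the bound 5/24 is < 1 and informative.)

P[X ≥ 16] ≤ 5/24 ≈ 0.20833.


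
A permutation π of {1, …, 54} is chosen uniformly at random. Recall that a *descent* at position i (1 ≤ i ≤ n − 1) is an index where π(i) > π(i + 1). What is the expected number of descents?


Write X = Σ X_I over i = 1, …, 53, with X_I the indicator of one descent.
There are 53 indicators.
For each fixed i, the pair (π(i), π(i+1)) is a uniformly random ordered pair of distinct values from {1, …, 54}; by symmetry P[π(i) > π(i+1)] = 1/2.
By linearity: E[X] = 53 · (1/2) = (54 − 1) · (1/2) = 53/2 ≈ 26.5000.

E[X] = 53/2 = 26.5000.


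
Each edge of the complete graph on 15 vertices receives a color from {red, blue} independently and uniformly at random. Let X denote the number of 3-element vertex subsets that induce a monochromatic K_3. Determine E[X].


Let X = Σ_S X_S over the C(15, 3) = 455 subsets S of size 3, where X_S = 1 if the K_3 on S is monochromatic.
For a fixed S, the K_3 on S has C(3, 2) = 3 edges. P[all 3 edges red] = (1/2)^3, and likewise for blue, so P[monochromatic] = 2·(1/2)^3 = 2^{1 − 3} = 1/4.
Summing: E[X] = C(15, 3) · 2^{1 − 3} = 455 · 1/4 = 455/4.
Numerically: E[X] ≈ 113.75000.

E[X] = C(15,3)·2^(1−C(3,2)) = 455/4 ≈ 113.75000.


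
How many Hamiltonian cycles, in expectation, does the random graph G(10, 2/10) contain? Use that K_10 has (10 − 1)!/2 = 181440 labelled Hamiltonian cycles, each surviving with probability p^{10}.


K_10 has (10 − 1)!/2 = 181440 labelled Hamiltonian cycles.
For each such Hamiltonian cycle H, let X_H = 1 if all 10 edges of H are present in G. Then P[X_H = 1] = p^{10} = (1/5)^{10} = 1/9765625.
By linearity of expectation: E[X] = Σ_H E[X_H] = 181440 · p^{10} = 181440 · 1/9765625 = 36288/1953125.
Numerically: E[X] ≈ 0.01858.

E[X] = 181440 · (1/5)^{10} = 36288/1953125 ≈ 0.01858.


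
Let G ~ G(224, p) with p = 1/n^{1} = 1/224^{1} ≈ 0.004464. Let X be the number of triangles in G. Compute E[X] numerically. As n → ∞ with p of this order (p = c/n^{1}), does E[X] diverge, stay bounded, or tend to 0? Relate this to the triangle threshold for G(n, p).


Number of potential triangles: C(224, 3) = 1848224.
Each occurs with probability p³ ≈ (0.004464)³ ≈ 8.897253e-08.
By linearity: E[X] = C(224, 3)·p³ ≈ 1848224 · 8.897253e-08 ≈ 0.1644.
Here α = 1, so p = 1/n is exactly at the triangle threshold p ~ 1/n. Asymptotically E[X] → c³/6 = 1³/6 = 1/6 ≈ 0.1667, a bounded constant. In this regime the triangle count is asymptotically Poisson(c³/6).

E[X] ≈ 0.1644; in regime p = Θ(1/n^{1}) E[X] stays bounded (at the triangle threshold p ~ 1/n).


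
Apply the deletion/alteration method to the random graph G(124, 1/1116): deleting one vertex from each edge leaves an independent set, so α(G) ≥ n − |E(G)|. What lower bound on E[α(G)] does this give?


E[|E(G)|] = C(124, 2)·p = 7626 · (1/1116) = 41/6.
E[α(G)] ≥ n − E[|E(G)|] = 124 − 41/6 = 703/6.
Numerically: ≈ 117.166667.
(This is only a lower bound; the true E[α(G)] may be larger.)

E[α(G)] ≥ 703/6 ≈ 117.166667.


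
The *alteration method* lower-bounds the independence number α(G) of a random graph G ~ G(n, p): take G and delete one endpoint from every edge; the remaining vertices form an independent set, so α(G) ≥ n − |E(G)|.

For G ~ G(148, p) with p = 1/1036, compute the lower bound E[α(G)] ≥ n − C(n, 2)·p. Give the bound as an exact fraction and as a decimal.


E[|E(G)|] = C(148, 2)·p = 10878 · (1/1036) = 21/2.
E[α(G)] ≥ n − E[|E(G)|] = 148 − 21/2 = 275/2.
Numerically: ≈ 137.500.
(This is only a lower bound; the true E[α(G)] may be larger.)

E[α(G)] ≥ 275/2 ≈ 137.500.


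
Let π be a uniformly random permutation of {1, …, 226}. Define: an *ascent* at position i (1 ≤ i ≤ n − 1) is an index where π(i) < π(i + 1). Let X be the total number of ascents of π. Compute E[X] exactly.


Write X = Σ X_I over i = 1, …, 225, with X_I the indicator of one ascent.
There are 225 indicators.
For each fixed i, the pair (π(i), π(i+1)) is a uniformly random ordered pair of distinct values from {1, …, 226}; by symmetry P[π(i) < π(i+1)] = 1/2.
By linearity: E[X] = 225 · (1/2) = (226 − 1) · (1/2) = 225/2 ≈ 112.50000.

E[X] = 225/2 = 112.50000.


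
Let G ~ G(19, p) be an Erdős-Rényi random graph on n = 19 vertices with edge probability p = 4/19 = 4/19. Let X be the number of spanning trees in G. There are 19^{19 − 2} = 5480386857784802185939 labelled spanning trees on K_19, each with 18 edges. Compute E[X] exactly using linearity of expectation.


K_19 has 19^{19 − 2} = 5480386857784802185939 labelled spanning trees.
For each such spanning tree H, let X_H = 1 if all 18 edges of H are present in G. Then P[X_H = 1] = p^{18} = (4/19)^{18} = 68719476736/104127350297911241532841.
By linearity: E[X] = Σ_H E[X_H] = 5480386857784802185939 · p^{18} = 5480386857784802185939 · 68719476736/104127350297911241532841 = 68719476736/19.
Numerically: E[X] ≈ 3.617e+09.

E[X] = 5480386857784802185939 · (4/19)^{18} = 68719476736/19 ≈ 3.617e+09.


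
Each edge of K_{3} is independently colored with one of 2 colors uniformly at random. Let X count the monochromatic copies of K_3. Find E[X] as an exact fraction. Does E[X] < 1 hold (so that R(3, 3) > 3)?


E[X] = C(3, 3) · 2^{1 − 3} = 1 · 2^{−2} = 1/4.
As a reduced fraction: E[X] = 1/4 ≈ 0.250.
Is E[X] < 1? YES.
Since E[X] < 1, there exists a 2-coloring of K_{3} with no monochromatic K_3; hence R(3, 3) > 3.

E[X] = 1/4 ≈ 0.250; E[X] < 1, so R(3, 3) > 3.


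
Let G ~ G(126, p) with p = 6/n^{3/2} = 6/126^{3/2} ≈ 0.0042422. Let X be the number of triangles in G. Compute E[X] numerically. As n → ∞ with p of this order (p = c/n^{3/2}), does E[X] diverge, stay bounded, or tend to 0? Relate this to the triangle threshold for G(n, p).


Number of potential triangles: C(126, 3) = 325500.
Each occurs with probability p³ ≈ (0.0042422)³ ≈ 7.6346002e-08.
By linearity: E[X] = C(126, 3)·p³ ≈ 325500 · 7.6346002e-08 ≈ 0.02485.
Since α = 3/2 > 1, p = c/n^{3/2} = o(1/n) is below the triangle threshold p ~ 1/n. Asymptotically E[X] ~ (c³/6)·n^{3(1−α)} = (6³/6)·n^{-1.5} → 0, so by Markov's inequality G has no triangles w.h.p.

E[X] ≈ 0.02485; in regime p = Θ(1/n^{3/2}) E[X] tends to 0 (below the triangle threshold p ~ 1/n).


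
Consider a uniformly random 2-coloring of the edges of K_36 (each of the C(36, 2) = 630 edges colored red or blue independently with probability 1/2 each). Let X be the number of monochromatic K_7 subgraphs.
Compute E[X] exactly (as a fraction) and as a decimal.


Let X = Σ_S X_S over the C(36, 7) = 8347680 subsets S of size 7, where X_S = 1 if the K_7 on S is monochromatic.
For a fixed S, the K_7 on S has C(7, 2) = 21 edges. P[all 21 edges red] = (1/2)^21, and likewise for blue, so P[monochromatic] = 2·(1/2)^21 = 2^{1 − 21} = 1/1048576.
By linearity of expectation: E[X] = C(36, 7) · 2^{1 − 21} = 8347680 · 1/1048576 = 260865/32768.
Numerically: E[X] ≈ 7.9610.

E[X] = C(36,7)·2^(1−C(7,2)) = 260865/32768 ≈ 7.9610.


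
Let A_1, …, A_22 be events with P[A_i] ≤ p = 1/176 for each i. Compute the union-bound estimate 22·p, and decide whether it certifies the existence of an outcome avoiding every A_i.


Union bound: P[∪_{i=1}^{22} A_i] ≤ Σ_i P[A_i] ≤ 22·p = 22·(1/176) = 1/8.
Numerically: 1/8 ≈ 0.12500.
Is 1/8 < 1? YES.
Since P[∪ A_i] ≤ 1/8 < 1, the complement has P[∩ A_i^c] ≥ 1 − 1/8 = 7/8 > 0, so some outcome avoids every A_i.

22·p = 1/8 ≈ 0.12500; existence CERTIFIED by the union bound.


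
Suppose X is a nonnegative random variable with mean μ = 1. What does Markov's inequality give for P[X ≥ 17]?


μ = E[X] = 1, a = 17.
Markov: P[X ≥ 17] ≤ μ/a = (1)/17 = 1/17.
Numerically: ≈ 0.058824.
(Since a = 17 > μ = 1.000000, the bound 1/17 is < 1 and informative.)

P[X ≥ 17] ≤ 1/17 ≈ 0.058824.


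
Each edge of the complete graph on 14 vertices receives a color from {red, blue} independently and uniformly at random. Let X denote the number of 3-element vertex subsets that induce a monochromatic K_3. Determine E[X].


Let X = Σ_S X_S over the C(14, 3) = 364 subsets S of size 3, where X_S = 1 if the K_3 on S is monochromatic.
For a fixed S, the K_3 on S has C(3, 2) = 3 edges. P[all 3 edges red] = (1/2)^3, and likewise for blue, so P[monochromatic] = 2·(1/2)^3 = 2^{1 − 3} = 1/4.
By linearity of expectation: E[X] = C(14, 3) · 2^{1 − 3} = 364 · 1/4 = 91.
Numerically: E[X] ≈ 91.000.

E[X] = C(14,3)·2^(1−C(3,2)) = 91 ≈ 91.000.


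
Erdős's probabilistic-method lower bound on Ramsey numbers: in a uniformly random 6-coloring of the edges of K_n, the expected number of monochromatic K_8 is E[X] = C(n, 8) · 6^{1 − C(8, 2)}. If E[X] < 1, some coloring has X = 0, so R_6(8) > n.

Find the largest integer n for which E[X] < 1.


We need C(n, 8) · 6^{1 − 28} < 1, i.e. C(n, 8) < 6^{28 − 1} = 1023490369077469249536.
Check values of n near the boundary:
  n = 1594: C(1594, 8) = 1015652773590544255167; 1015652773590544255167 < 1023490369077469249536? YES
  n = 1595: C(1595, 8) = 1020772636343363633895; 1020772636343363633895 < 1023490369077469249536? YES
  n = 1596: C(1596, 8) = 1025915067760710553965; 1025915067760710553965 < 1023490369077469249536? NO
The largest n with C(n, 8) < 1023490369077469249536 is n = 1595 (where E[X] = 113419181815929292655/113721152119718805504 ≈ 0.997). Hence R_6(8) > 1595, i.e. R_6(8) ≥ 1596.

Largest n = 1595; hence R_6(8) > 1595.


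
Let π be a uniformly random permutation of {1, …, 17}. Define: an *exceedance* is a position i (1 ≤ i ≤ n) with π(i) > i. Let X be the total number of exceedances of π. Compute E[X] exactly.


Write X = Σ_{i=1}^{17} X_i, where X_i = 1_{π(i) > i}.
For each fixed i, π(i) is uniform over {1, …, 17} (marginal of a uniform permutation), so P[π(i) > i] = (n − i)/n. Summing: Σ_{i=1}^{17} (n − i)/n = (0 + 1 + … + 16)/17 = 17(17 − 1)/(2·17) = (17 − 1)/2.
Hence E[X] = Σ_{i=1}^{17} (17 − i)/17 = 8 ≈ 8.000.

E[X] = 8 = 8.000.


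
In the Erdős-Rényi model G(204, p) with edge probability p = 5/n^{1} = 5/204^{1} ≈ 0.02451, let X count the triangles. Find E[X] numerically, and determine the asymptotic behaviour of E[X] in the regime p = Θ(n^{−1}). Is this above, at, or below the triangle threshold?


Number of potential triangles: C(204, 3) = 1394204.
Each occurs with probability p³ ≈ (0.02451)³ ≈ 1.4723786e-05.
By linearity: E[X] = C(204, 3)·p³ ≈ 1394204 · 1.4723786e-05 ≈ 20.52796.
Here α = 1, so p = 5/n is exactly at the triangle threshold p ~ 1/n. Asymptotically E[X] → c³/6 = 5³/6 = 125/6 ≈ 20.83333, a bounded constant. In this regime the triangle count is asymptotically Poisson(c³/6).

E[X] ≈ 20.52796; in regime p = Θ(1/n^{1}) E[X] stays bounded (at the triangle threshold p ~ 1/n).


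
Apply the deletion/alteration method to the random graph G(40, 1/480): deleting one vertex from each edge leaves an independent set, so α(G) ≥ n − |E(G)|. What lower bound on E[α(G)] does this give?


E[|E(G)|] = C(40, 2)·p = 780 · (1/480) = 13/8.
E[α(G)] ≥ n − E[|E(G)|] = 40 − 13/8 = 307/8.
Numerically: ≈ 38.3750.
(This is only a lower bound; the true E[α(G)] may be larger.)

E[α(G)] ≥ 307/8 ≈ 38.3750.


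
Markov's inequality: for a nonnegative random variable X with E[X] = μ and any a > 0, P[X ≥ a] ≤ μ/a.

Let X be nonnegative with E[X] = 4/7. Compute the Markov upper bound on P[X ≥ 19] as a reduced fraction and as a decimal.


μ = E[X] = 4/7, a = 19.
Markov: P[X ≥ 19] ≤ μ/a = (4/7)/19 = 4/133.
Numerically: ≈ 0.03008.
(Since a = 19 > μ = 0.57143, the bound 4/133 is < 1 and informative.)

P[X ≥ 19] ≤ 4/133 ≈ 0.03008.


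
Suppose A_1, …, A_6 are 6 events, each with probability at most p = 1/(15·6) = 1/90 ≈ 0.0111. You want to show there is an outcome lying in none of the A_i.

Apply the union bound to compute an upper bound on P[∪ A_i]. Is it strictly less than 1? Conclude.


Union bound: P[∪_{i=1}^{6} A_i] ≤ Σ_i P[A_i] ≤ 6·p = 6·(1/90) = 1/15.
Numerically: 1/15 ≈ 0.0667.
Is 1/15 < 1? YES.
Since P[∪ A_i] ≤ 1/15 < 1, the complement has P[∩ A_i^c] ≥ 1 − 1/15 = 14/15 > 0, so some outcome avoids every A_i.

6·p = 1/15 ≈ 0.0667; existence CERTIFIED by the union bound.


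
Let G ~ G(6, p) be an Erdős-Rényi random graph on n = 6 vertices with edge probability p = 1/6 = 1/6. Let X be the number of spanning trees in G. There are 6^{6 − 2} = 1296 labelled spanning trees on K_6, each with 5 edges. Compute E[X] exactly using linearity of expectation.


K_6 has 6^{6 − 2} = 1296 labelled spanning trees.
For each such spanning tree H, let X_H = 1 if all 5 edges of H are present in G. Then P[X_H = 1] = p^{5} = (1/6)^{5} = 1/7776.
By linearity: E[X] = Σ_H E[X_H] = 1296 · p^{5} = 1296 · 1/7776 = 1/6.
Numerically: E[X] ≈ 0.167.

E[X] = 1296 · (1/6)^{5} = 1/6 ≈ 0.167.


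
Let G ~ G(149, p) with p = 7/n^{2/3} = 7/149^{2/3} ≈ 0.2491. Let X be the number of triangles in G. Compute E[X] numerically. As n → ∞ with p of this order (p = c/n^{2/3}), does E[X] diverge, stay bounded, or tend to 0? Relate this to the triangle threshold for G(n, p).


Number of potential triangles: C(149, 3) = 540274.
Each occurs with probability p³ ≈ (0.2491)³ ≈ 1.544975e-02.
By linearity: E[X] = C(149, 3)·p³ ≈ 540274 · 1.544975e-02 ≈ 8347.1007.
Since α = 2/3 < 1, p = c/n^{2/3} ≫ 1/n is above the triangle threshold p ~ 1/n. Asymptotically E[X] ~ (c³/6)·n^{3(1−α)} = (7³/6)·n^{1} → ∞; triangles are abundant w.h.p.

E[X] ≈ 8347.1007; in regime p = Θ(1/n^{2/3}) E[X] diverges (above the triangle threshold p ~ 1/n).


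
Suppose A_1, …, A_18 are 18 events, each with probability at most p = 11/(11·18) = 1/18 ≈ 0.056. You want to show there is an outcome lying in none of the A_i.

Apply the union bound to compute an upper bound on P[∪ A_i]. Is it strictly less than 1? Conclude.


Union bound: P[∪_{i=1}^{18} A_i] ≤ Σ_i P[A_i] ≤ 18·p = 18·(1/18) = 1.
Numerically: 1 ≈ 1.000.
Is 1 < 1? NO.
Since the bound 1 is ≥ 1, the union bound is uninformative here; it does NOT by itself certify existence.

18·p = 1 ≈ 1.000; existence NOT certified by the union bound.


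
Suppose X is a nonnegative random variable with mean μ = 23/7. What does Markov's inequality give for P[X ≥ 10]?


μ = E[X] = 23/7, a = 10.
Markov: P[X ≥ 10] ≤ μ/a = (23/7)/10 = 23/70.
Numerically: ≈ 0.32857.
(Since a = 10 > μ = 3.28571, the bound 23/70 is < 1 and informative.)

P[X ≥ 10] ≤ 23/70 ≈ 0.32857.


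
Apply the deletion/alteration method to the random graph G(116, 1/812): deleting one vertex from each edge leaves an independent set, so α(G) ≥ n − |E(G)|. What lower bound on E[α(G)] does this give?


E[|E(G)|] = C(116, 2)·p = 6670 · (1/812) = 115/14.
E[α(G)] ≥ n − E[|E(G)|] = 116 − 115/14 = 1509/14.
Numerically: ≈ 107.786.
(This is only a lower bound; the true E[α(G)] may be larger.)

E[α(G)] ≥ 1509/14 ≈ 107.786.


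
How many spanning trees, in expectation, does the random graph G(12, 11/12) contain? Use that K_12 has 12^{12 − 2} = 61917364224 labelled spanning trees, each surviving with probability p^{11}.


K_12 has 12^{12 − 2} = 61917364224 labelled spanning trees.
For each such spanning tree H, let X_H = 1 if all 11 edges of H are present in G. Then P[X_H = 1] = p^{11} = (11/12)^{11} = 285311670611/743008370688.
Summing the indicators: E[X] = Σ_H E[X_H] = 61917364224 · p^{11} = 61917364224 · 285311670611/743008370688 = 285311670611/12.
Numerically: E[X] ≈ 2.378e+10.

E[X] = 61917364224 · (11/12)^{11} = 285311670611/12 ≈ 2.378e+10.


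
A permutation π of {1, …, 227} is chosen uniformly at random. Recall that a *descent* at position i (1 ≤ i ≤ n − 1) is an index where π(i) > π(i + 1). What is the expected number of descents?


Write X = Σ X_I over i = 1, …, 226, with X_I the indicator of one descent.
There are 226 indicators.
For each fixed i, the pair (π(i), π(i+1)) is a uniformly random ordered pair of distinct values from {1, …, 227}; by symmetry P[π(i) > π(i+1)] = 1/2.
By linearity: E[X] = 226 · (1/2) = (227 − 1) · (1/2) = 113 ≈ 113.000000.

E[X] = 113 = 113.000000.


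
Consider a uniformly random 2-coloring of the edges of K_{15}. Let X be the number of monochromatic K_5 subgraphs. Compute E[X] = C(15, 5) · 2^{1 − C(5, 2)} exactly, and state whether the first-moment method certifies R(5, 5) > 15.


E[X] = C(15, 5) · 2^{1 − 10} = 3003 · 2^{−9} = 3003/512.
As a reduced fraction: E[X] = 3003/512 ≈ 5.86523.
Is E[X] < 1? NO.
Since E[X] ≥ 1, the first-moment bound is inconclusive at n = 15; it does NOT by itself certify R(5, 5) > 15.

E[X] = 3003/512 ≈ 5.86523; E[X] ≥ 1; first-moment method inconclusive here.


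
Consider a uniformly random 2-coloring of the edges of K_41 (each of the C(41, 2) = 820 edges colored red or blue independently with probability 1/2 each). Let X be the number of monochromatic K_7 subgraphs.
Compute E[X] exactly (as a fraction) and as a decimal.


Let X = Σ_S X_S over the C(41, 7) = 22481940 subsets S of size 7, where X_S = 1 if the K_7 on S is monochromatic.
For a fixed S, the K_7 on S has C(7, 2) = 21 edges. P[all 21 edges red] = (1/2)^21, and likewise for blue, so P[monochromatic] = 2·(1/2)^21 = 2^{1 − 21} = 1/1048576.
By linearity of expectation: E[X] = C(41, 7) · 2^{1 − 21} = 22481940 · 1/1048576 = 5620485/262144.
Numerically: E[X] ≈ 21.44045.

E[X] = C(41,7)·2^(1−C(7,2)) = 5620485/262144 ≈ 21.44045.


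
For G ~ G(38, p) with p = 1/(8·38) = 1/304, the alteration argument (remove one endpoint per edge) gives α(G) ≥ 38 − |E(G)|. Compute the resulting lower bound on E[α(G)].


E[|E(G)|] = C(38, 2)·p = 703 · (1/304) = 37/16.
E[α(G)] ≥ n − E[|E(G)|] = 38 − 37/16 = 571/16.
Numerically: ≈ 35.688.
(This is only a lower bound; the true E[α(G)] may be larger.)

E[α(G)] ≥ 571/16 ≈ 35.688.


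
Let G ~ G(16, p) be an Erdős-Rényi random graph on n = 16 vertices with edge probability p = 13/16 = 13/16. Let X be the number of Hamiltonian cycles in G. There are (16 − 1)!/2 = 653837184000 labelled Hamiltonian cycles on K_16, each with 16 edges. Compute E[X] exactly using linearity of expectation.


K_16 has (16 − 1)!/2 = 653837184000 labelled Hamiltonian cycles.
For each such Hamiltonian cycle H, let X_H = 1 if all 16 edges of H are present in G. Then P[X_H = 1] = p^{16} = (13/16)^{16} = 665416609183179841/18446744073709551616.
By linearity of expectation: E[X] = Σ_H E[X_H] = 653837184000 · p^{16} = 653837184000 · 665416609183179841/18446744073709551616 = 424877072202303561918952875/18014398509481984.
Numerically: E[X] ≈ 2.35854e+10.

E[X] = 653837184000 · (13/16)^{16} = 424877072202303561918952875/18014398509481984 ≈ 2.35854e+10.


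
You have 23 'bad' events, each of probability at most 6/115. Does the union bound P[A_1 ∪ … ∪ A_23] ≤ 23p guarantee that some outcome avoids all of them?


Union bound: P[∪_{i=1}^{23} A_i] ≤ Σ_i P[A_i] ≤ 23·p = 23·(6/115) = 6/5.
Numerically: 6/5 ≈ 1.2000000.
Is 6/5 < 1? NO.
Since the bound 6/5 is ≥ 1, the union bound is uninformative here; it does NOT by itself certify existence.

23·p = 6/5 ≈ 1.2000000; existence NOT certified by the union bound.


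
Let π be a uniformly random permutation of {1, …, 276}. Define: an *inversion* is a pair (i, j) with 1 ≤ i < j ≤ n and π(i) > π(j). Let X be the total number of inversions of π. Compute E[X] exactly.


Write X = Σ X_I over the C(276, 2) = 37950 pairs i < j, with X_I the indicator of one inversion.
There are 37950 indicators.
For each fixed pair i < j, the values π(i) and π(j) are two distinct elements of {1, …, 276} in uniformly random order; by symmetry P[π(i) > π(j)] = 1/2.
By linearity: E[X] = 37950 · (1/2) = C(276, 2) · (1/2) = 37950/2 = 18975 ≈ 18975.00000.

E[X] = 18975 = 18975.00000.


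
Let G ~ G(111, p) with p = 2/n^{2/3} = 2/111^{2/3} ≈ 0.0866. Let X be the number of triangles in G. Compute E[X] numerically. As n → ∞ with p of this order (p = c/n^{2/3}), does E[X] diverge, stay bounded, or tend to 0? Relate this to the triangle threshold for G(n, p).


Number of potential triangles: C(111, 3) = 221815.
Each occurs with probability p³ ≈ (0.0866)³ ≈ 6.49298e-04.
By linearity: E[X] = C(111, 3)·p³ ≈ 221815 · 6.49298e-04 ≈ 144.024.
Since α = 2/3 < 1, p = c/n^{2/3} ≫ 1/n is above the triangle threshold p ~ 1/n. Asymptotically E[X] ~ (c³/6)·n^{3(1−α)} = (2³/6)·n^{1} → ∞; triangles are abundant w.h.p.

E[X] ≈ 144.024; in regime p = Θ(1/n^{2/3}) E[X] diverges (above the triangle threshold p ~ 1/n).


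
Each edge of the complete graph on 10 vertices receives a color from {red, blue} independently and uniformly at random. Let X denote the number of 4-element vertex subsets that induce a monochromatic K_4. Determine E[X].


Let X = Σ_S X_S over the C(10, 4) = 210 subsets S of size 4, where X_S = 1 if the K_4 on S is monochromatic.
For a fixed S, the K_4 on S has C(4, 2) = 6 edges. P[all 6 edges red] = (1/2)^6, and likewise for blue, so P[monochromatic] = 2·(1/2)^6 = 2^{1 − 6} = 1/32.
By linearity of expectation: E[X] = C(10, 4) · 2^{1 − 6} = 210 · 1/32 = 105/16.
Numerically: E[X] ≈ 6.562.

E[X] = C(10,4)·2^(1−C(4,2)) = 105/16 ≈ 6.562.


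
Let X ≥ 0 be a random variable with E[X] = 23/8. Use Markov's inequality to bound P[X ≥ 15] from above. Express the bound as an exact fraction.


μ = E[X] = 23/8, a = 15.
Markov: P[X ≥ 15] ≤ μ/a = (23/8)/15 = 23/120.
Numerically: ≈ 0.1917.
(Since a = 15 > μ = 2.8750, the bound 23/120 is < 1 and informative.)

P[X ≥ 15] ≤ 23/120 ≈ 0.1917.


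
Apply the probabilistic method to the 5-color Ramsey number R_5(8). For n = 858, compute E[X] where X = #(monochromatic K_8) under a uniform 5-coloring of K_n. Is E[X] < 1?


E[X] = C(858, 8) · 5^{1 − 28} = 7049584530256467771 · 5^{−27} = 7049584530256467771/7450580596923828125.
As a reduced fraction: E[X] = 7049584530256467771/7450580596923828125 ≈ 0.9462.
Is E[X] < 1? YES.
Since E[X] < 1, there exists a 5-coloring of K_{858} with no monochromatic K_8; hence R_5(8) > 858.

E[X] = 7049584530256467771/7450580596923828125 ≈ 0.9462; E[X] < 1, so R_5(8) > 858.


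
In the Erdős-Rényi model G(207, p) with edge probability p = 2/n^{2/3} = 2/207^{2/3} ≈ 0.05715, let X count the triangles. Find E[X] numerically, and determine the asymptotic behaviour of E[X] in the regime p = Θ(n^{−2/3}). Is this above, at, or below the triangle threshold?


Number of potential triangles: C(207, 3) = 1456935.
Each occurs with probability p³ ≈ (0.05715)³ ≈ 1.867021e-04.
By linearity: E[X] = C(207, 3)·p³ ≈ 1456935 · 1.867021e-04 ≈ 272.0129.
Since α = 2/3 < 1, p = c/n^{2/3} ≫ 1/n is above the triangle threshold p ~ 1/n. Asymptotically E[X] ~ (c³/6)·n^{3(1−α)} = (2³/6)·n^{1} → ∞; triangles are abundant w.h.p.

E[X] ≈ 272.0129; in regime p = Θ(1/n^{2/3}) E[X] diverges (above the triangle threshold p ~ 1/n).


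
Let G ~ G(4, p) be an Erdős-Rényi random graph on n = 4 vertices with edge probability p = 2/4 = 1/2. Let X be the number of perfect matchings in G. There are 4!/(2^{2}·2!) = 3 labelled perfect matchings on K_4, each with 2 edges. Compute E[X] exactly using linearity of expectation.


K_4 has 4!/(2^{2}·2!) = 3 labelled perfect matchings.
For each such perfect matching H, let X_H = 1 if all 2 edges of H are present in G. Then P[X_H = 1] = p^{2} = (1/2)^{2} = 1/4.
Summing the indicators: E[X] = Σ_H E[X_H] = 3 · p^{2} = 3 · 1/4 = 3/4.
Numerically: E[X] ≈ 0.75.

E[X] = 3 · (1/2)^{2} = 3/4 ≈ 0.75.


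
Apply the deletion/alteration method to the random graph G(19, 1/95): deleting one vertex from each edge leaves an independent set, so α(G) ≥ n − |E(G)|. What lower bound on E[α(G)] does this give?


E[|E(G)|] = C(19, 2)·p = 171 · (1/95) = 9/5.
E[α(G)] ≥ n − E[|E(G)|] = 19 − 9/5 = 86/5.
Numerically: ≈ 17.200000.
(This is only a lower bound; the true E[α(G)] may be larger.)

E[α(G)] ≥ 86/5 ≈ 17.200000.


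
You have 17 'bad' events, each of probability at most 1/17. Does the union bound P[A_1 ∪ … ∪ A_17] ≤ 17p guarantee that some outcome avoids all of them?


Union bound: P[∪_{i=1}^{17} A_i] ≤ Σ_i P[A_i] ≤ 17·p = 17·(1/17) = 1.
Numerically: 1 ≈ 1.00000.
Is 1 < 1? NO.
Since the bound 1 is ≥ 1, the union bound is uninformative here; it does NOT by itself certify existence.

17·p = 1 ≈ 1.00000; existence NOT certified by the union bound.


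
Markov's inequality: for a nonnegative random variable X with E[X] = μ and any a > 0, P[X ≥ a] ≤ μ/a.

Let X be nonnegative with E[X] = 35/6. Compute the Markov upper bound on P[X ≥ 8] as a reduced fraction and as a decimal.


μ = E[X] = 35/6, a = 8.
Markov: P[X ≥ 8] ≤ μ/a = (35/6)/8 = 35/48.
Numerically: ≈ 0.72917.
(Since a = 8 > μ = 5.83333, the bound 35/48 is < 1 and informative.)

P[X ≥ 8] ≤ 35/48 ≈ 0.72917.


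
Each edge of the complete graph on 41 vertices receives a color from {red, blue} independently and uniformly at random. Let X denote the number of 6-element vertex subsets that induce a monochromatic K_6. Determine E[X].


Let X = Σ_S X_S over the C(41, 6) = 4496388 subsets S of size 6, where X_S = 1 if the K_6 on S is monochromatic.
For a fixed S, the K_6 on S has C(6, 2) = 15 edges. P[all 15 edges red] = (1/2)^15, and likewise for blue, so P[monochromatic] = 2·(1/2)^15 = 2^{1 − 15} = 1/16384.
By linearity of expectation: E[X] = C(41, 6) · 2^{1 − 15} = 4496388 · 1/16384 = 1124097/4096.
Numerically: E[X] ≈ 274.4377.

E[X] = C(41,6)·2^(1−C(6,2)) = 1124097/4096 ≈ 274.4377.


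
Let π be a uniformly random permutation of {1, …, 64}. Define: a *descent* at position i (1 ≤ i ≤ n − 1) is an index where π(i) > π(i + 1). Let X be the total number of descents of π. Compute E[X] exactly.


Write X = Σ X_I over i = 1, …, 63, with X_I the indicator of one descent.
There are 63 indicators.
For each fixed i, the pair (π(i), π(i+1)) is a uniformly random ordered pair of distinct values from {1, …, 64}; by symmetry P[π(i) > π(i+1)] = 1/2.
By linearity: E[X] = 63 · (1/2) = (64 − 1) · (1/2) = 63/2 ≈ 31.500000.

E[X] = 63/2 = 31.500000.


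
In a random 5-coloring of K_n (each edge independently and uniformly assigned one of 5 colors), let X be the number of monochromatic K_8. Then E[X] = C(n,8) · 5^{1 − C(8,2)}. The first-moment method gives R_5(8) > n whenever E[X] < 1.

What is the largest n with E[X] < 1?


We need C(n, 8) · 5^{1 − 28} < 1, i.e. C(n, 8) < 5^{28 − 1} = 7450580596923828125.
Check values of n near the boundary:
  n = 859: C(859, 8) = 7115855595170747139; 7115855595170747139 < 7450580596923828125? YES
  n = 860: C(860, 8) = 7182671140665308145; 7182671140665308145 < 7450580596923828125? YES
  n = 861: C(861, 8) = 7250034996615275865; 7250034996615275865 < 7450580596923828125? YES
  n = 862: C(862, 8) = 7317951015318931845; 7317951015318931845 < 7450580596923828125? YES
  n = 863: C(863, 8) = 7386423071602617757; 7386423071602617757 < 7450580596923828125? YES
  n = 864: C(864, 8) = 7455455062926006708; 7455455062926006708 < 7450580596923828125? NO
  n = 865: C(865, 8) = 7525050909487743060; 7525050909487743060 < 7450580596923828125? NO
The largest n with C(n, 8) < 7450580596923828125 is n = 863 (where E[X] = 7386423071602617757/7450580596923828125 ≈ 0.9914). Hence R_5(8) > 863, i.e. R_5(8) ≥ 864.

Largest n = 863; hence R_5(8) > 863.


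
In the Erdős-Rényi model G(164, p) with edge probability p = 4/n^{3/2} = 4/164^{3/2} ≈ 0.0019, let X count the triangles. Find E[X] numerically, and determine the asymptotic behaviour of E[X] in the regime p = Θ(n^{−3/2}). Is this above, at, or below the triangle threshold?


Number of potential triangles: C(164, 3) = 721764.
Each occurs with probability p³ ≈ (0.0019)³ ≈ 6.90848e-09.
By linearity: E[X] = C(164, 3)·p³ ≈ 721764 · 6.90848e-09 ≈ 0.005.
Since α = 3/2 > 1, p = c/n^{3/2} = o(1/n) is below the triangle threshold p ~ 1/n. Asymptotically E[X] ~ (c³/6)·n^{3(1−α)} = (4³/6)·n^{-1.5} → 0, so by Markov's inequality G has no triangles w.h.p.

E[X] ≈ 0.005; in regime p = Θ(1/n^{3/2}) E[X] tends to 0 (below the triangle threshold p ~ 1/n).


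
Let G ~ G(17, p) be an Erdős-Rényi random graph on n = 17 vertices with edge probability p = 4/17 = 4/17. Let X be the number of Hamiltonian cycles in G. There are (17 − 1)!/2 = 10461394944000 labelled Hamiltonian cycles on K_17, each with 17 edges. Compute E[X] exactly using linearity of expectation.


K_17 has (17 − 1)!/2 = 10461394944000 labelled Hamiltonian cycles.
For each such Hamiltonian cycle H, let X_H = 1 if all 17 edges of H are present in G. Then P[X_H = 1] = p^{17} = (4/17)^{17} = 17179869184/827240261886336764177.
Summing the indicators: E[X] = Σ_H E[X_H] = 10461394944000 · p^{17} = 10461394944000 · 17179869184/827240261886336764177 = 179725396620079005696000/827240261886336764177.
Numerically: E[X] ≈ 217.26.

E[X] = 10461394944000 · (4/17)^{17} = 179725396620079005696000/827240261886336764177 ≈ 217.26.
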